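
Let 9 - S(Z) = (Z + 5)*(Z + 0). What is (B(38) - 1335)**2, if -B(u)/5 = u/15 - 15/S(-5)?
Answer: 16144324/9 ≈ 1.7938e+6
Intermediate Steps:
S(Z) = 9 - Z*(5 + Z) (S(Z) = 9 - (Z + 5)*(Z + 0) = 9 - (5 + Z)*Z = 9 - Z*(5 + Z))
B(u) = 25/3 - u/3 (B(u) = -5*(u/15 - 15/(9 - 1*(-5)**2 - 5*(-5))) = -5*(u*(1/15) - 15/(9 - 1*25 + 25)) = -5*(u/15 - 15/(9 - 25 + 25)) = -5*(u/15 - 15/9) = -5*(u/15 - 15*1/9) = -5*(u/15 - 5/3) = -5*(-5/3 + u/15) = 25/3 - u/3)
(B(38) - 1335)**2 = ((25/3 - 1/3*38) - 1335)**2 = ((25/3 - 38/3) - 1335)**2 = (-13/3 - 1335)**2 = (-4018/3)**2 = 16144324/9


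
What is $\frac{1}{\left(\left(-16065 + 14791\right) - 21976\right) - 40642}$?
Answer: $- \frac{1}{63892} \approx -1.5651 \cdot 10^{-5}$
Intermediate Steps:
$\frac{1}{\left(\left(-16065 + 14791\right) - 21976\right) - 40642} = \frac{1}{\left(-1274 - 21976\right) - 40642} = \frac{1}{-23250 - 40642} = \frac{1}{-63892} = - \frac{1}{63892}$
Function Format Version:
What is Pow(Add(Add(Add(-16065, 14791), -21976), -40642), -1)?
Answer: Rational(-1, 63892) ≈ -1.5651e-5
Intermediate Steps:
Pow(Add(Add(Add(-16065, 14791), -21976), -40642), -1) = Pow(Add(Add(-1274, -21976), -40642), -1) = Pow(Add(-23250, -40642), -1) = Pow(-63892, -1) = Rational(-1, 63892)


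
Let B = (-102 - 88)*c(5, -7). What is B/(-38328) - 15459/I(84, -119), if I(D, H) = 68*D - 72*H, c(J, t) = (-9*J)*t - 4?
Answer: 10470527/22805160 ≈ 0.45913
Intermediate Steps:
c(J, t) = -4 - 9*J*t (c(J, t) = -9*J*t - 4 = -4 - 9*J*t)
I(D, H) = -72*H + 68*D
B = -59090 (B = (-102 - 88)*(-4 - 9*5*(-7)) = -190*(-4 + 315) = -190*311 = -59090)
B/(-38328) - 15459/I(84, -119) = -59090/(-38328) - 15459/(-72*(-119) + 68*84) = -59090*(-1/38328) - 15459/(8568 + 5712) = 29545/19164 - 15459/14280 = 29545/19164 - 15459*1/14280 = 29545/19164 - 5153/4760 = 10470527/22805160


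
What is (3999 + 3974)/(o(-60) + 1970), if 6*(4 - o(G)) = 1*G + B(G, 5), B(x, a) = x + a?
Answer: 47838/11959 ≈ 4.0002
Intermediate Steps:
B(x, a) = a + x
o(G) = 19/6 - G/3 (o(G) = 4 - (1*G + (5 + G))/6 = 4 - (G + (5 + G))/6 = 4 - (5 + 2*G)/6 = 4 + (-5/6 - G/3) = 19/6 - G/3)
(3999 + 3974)/(o(-60) + 1970) = (3999 + 3974)/((19/6 - 1/3*(-60)) + 1970) = 7973/((19/6 + 20) + 1970) = 7973/(139/6 + 1970) = 7973/(11959/6) = 7973*(6/11959) = 47838/11959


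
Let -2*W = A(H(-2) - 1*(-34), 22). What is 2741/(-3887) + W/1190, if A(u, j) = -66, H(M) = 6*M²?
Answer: -3133519/4625530 ≈ -0.67744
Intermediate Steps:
W = 33 (W = -½*(-66) = 33)
2741/(-3887) + W/1190 = 2741/(-3887) + 33/1190 = 2741*(-1/3887) + 33*(1/1190) = -2741/3887 + 33/1190 = -3133519/4625530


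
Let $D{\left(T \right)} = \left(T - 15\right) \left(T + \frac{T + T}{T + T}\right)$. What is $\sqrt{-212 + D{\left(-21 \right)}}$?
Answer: $2 \sqrt{127} \approx 22.539$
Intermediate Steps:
$D{\left(T \right)} = \left(1 + T\right) \left(-15 + T\right)$ ($D{\left(T \right)} = \left(-15 + T\right) \left(T + \frac{2 T}{2 T}\right) = \left(-15 + T\right) \left(T + 2 T \frac{1}{2 T}\right) = \left(-15 + T\right) \left(T + 1\right) = \left(-15 + T\right) \left(1 + T\right) = \left(1 + T\right) \left(-15 + T\right)$)
$\sqrt{-212 + D{\left(-21 \right)}} = \sqrt{-212 - \left(-279 - 441\right)} = \sqrt{-212 + \left(-15 + 441 + 294\right)} = \sqrt{-212 + 720} = \sqrt{508} = 2 \sqrt{127}$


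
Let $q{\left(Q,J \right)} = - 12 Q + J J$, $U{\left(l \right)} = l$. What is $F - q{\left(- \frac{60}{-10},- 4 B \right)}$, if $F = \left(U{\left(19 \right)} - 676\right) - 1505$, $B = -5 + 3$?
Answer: $-2154$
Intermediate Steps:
$B = -2$
$q{\left(Q,J \right)} = J^{2} - 12 Q$ ($q{\left(Q,J \right)} = - 12 Q + J^{2} = J^{2} - 12 Q$)
$F = -2162$ ($F = \left(19 - 676\right) - 1505 = -657 - 1505 = -2162$)
$F - q{\left(- \frac{60}{-10},- 4 B \right)} = -2162 - \left(\left(\left(-4\right) \left(-2\right)\right)^{2} - 12 \left(- \frac{60}{-10}\right)\right) = -2162 - \left(8^{2} - 12 \left(\left(-60\right) \left(- \frac{1}{10}\right)\right)\right) = -2162 - \left(64 - 72\right) = -2162 - -8 = -2162 + 8 = -2154$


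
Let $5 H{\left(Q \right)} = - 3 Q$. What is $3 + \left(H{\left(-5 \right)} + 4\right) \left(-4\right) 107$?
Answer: $-2993$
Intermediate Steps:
$H{\left(Q \right)} = - \frac{3 Q}{5}$ ($H{\left(Q \right)} = \frac{\left(-3\right) Q}{5} = - \frac{3 Q}{5}$)
$3 + \left(H{\left(-5 \right)} + 4\right) \left(-4\right) 107 = 3 + \left(\left(- \frac{3}{5}\right) \left(-5\right) + 4\right) \left(-4\right) 107 = 3 + \left(3 + 4\right) \left(-4\right) 107 = 3 + 7 \left(-4\right) 107 = 3 - 2996 = -2993$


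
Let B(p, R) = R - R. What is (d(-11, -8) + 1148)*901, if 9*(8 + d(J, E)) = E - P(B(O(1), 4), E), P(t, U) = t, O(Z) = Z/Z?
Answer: 9237052/9 ≈ 1.0263e+6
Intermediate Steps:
O(Z) = 1
B(p, R) = 0
d(J, E) = -8 + E/9 (d(J, E) = -8 + (E - 1*0)/9 = -8 + (E + 0)/9 = -8 + E/9)
(d(-11, -8) + 1148)*901 = ((-8 + (1/9)*(-8)) + 1148)*901 = ((-8 - 8/9) + 1148)*901 = (-80/9 + 1148)*901 = (10252/9)*901 = 9237052/9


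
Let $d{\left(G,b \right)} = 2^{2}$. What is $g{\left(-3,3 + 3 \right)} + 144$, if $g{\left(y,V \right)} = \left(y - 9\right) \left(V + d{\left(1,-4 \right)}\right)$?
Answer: $24$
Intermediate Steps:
$d{\left(G,b \right)} = 4$
$g{\left(y,V \right)} = \left(-9 + y\right) \left(4 + V\right)$ ($g{\left(y,V \right)} = \left(y - 9\right) \left(V + 4\right) = \left(-9 + y\right) \left(4 + V\right)$)
$g{\left(-3,3 + 3 \right)} + 144 = \left(-36 - 9 \left(3 + 3\right) + 4 \left(-3\right) + \left(3 + 3\right) \left(-3\right)\right) + 144 = \left(-36 - 54 - 12 + 6 \left(-3\right)\right) + 144 = \left(-36 - 54 - 12 - 18\right) + 144 = -120 + 144 = 24$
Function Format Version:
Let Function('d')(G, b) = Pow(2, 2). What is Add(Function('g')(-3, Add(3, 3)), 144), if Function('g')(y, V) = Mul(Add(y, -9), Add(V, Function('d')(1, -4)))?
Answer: 24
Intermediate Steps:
Function('d')(G, b) = 4
Function('g')(y, V) = Mul(Add(-9, y), Add(4, V)) (Function('g')(y, V) = Mul(Add(y, -9), Add(V, 4)) = Mul(Add(-9, y), Add(4, V)))
Add(Function('g')(-3, Add(3, 3)), 144) = Add(Add(-36, Mul(-9, Add(3, 3)), Mul(4, -3), Mul(Add(3, 3), -3)), 144) = Add(Add(-36, Mul(-9, 6), -12, Mul(6, -3)), 144) = Add(Add(-36, -54, -12, -18), 144) = Add(-120, 144) = 24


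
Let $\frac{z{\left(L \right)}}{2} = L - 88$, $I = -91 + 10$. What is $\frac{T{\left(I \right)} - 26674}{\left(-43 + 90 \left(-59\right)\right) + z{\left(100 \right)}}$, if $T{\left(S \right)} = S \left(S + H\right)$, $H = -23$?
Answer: $\frac{250}{73} \approx 3.4247$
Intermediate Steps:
$I = -81$
$T{\left(S \right)} = S \left(-23 + S\right)$ ($T{\left(S \right)} = S \left(S - 23\right) = S \left(-23 + S\right)$)
$z{\left(L \right)} = -176 + 2 L$ ($z{\left(L \right)} = 2 \left(L - 88\right) = 2 \left(-88 + L\right) = -176 + 2 L$)
$\frac{T{\left(I \right)} - 26674}{\left(-43 + 90 \left(-59\right)\right) + z{\left(100 \right)}} = \frac{- 81 \left(-23 - 81\right) - 26674}{\left(-43 + 90 \left(-59\right)\right) + \left(-176 + 2 \cdot 100\right)} = \frac{\left(-81\right) \left(-104\right) - 26674}{\left(-43 - 5310\right) + \left(-176 + 200\right)} = \frac{8424 - 26674}{-5353 + 24} = - \frac{18250}{-5329} = \left(-18250\right) \left(- \frac{1}{5329}\right) = \frac{250}{73}$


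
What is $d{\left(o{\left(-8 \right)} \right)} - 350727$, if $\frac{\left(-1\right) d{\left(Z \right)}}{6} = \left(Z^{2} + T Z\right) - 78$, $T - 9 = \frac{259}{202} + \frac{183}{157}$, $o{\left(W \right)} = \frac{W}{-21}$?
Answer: $- \frac{816509396497}{2330979} \approx -3.5029 \cdot 10^{5}$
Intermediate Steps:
$o{\left(W \right)} = - \frac{W}{21}$ ($o{\left(W \right)} = W \left(- \frac{1}{21}\right) = - \frac{W}{21}$)
$T = \frac{363055}{31714}$ ($T = 9 + \left(\frac{259}{202} + \frac{183}{157}\right) = 9 + \frac{77629}{31714} = \frac{363055}{31714} \approx 11.448$)
$d{\left(Z \right)} = 468 - 6 Z^{2} - \frac{1089165 Z}{15857}$ ($d{\left(Z \right)} = - 6 \left(\left(Z^{2} + \frac{363055 Z}{31714}\right) - 78\right) = - 6 \left(-78 + Z^{2} + \frac{363055 Z}{31714}\right) = 468 - 6 Z^{2} - \frac{1089165 Z}{15857}$)
$d{\left(o{\left(-8 \right)} \right)} - 350727 = \left(468 - 6 \left(\left(- \frac{1}{21}\right) \left(-8\right)\right)^{2} - \frac{1089165 \left(\left(- \frac{1}{21}\right) \left(-8\right)\right)}{15857}\right) - 350727 = \left(468 - 6 \left(\frac{8}{21}\right)^{2} - \frac{414920}{15857}\right) - 350727 = \left(468 - \frac{128}{147} - \frac{414920}{15857}\right) - 350727 = \frac{1027875236}{2330979} - 350727 = - \frac{816509396497}{2330979}$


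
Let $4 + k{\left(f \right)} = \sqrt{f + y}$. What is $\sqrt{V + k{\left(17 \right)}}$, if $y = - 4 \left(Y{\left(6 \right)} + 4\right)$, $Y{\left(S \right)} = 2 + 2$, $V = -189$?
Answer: $\sqrt{-193 + i \sqrt{15}} \approx 0.1394 + 13.893 i$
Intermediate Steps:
$Y{\left(S \right)} = 4$
$y = -32$ ($y = - 4 \left(4 + 4\right) = \left(-4\right) 8 = -32$)
$k{\left(f \right)} = -4 + \sqrt{-32 + f}$ ($k{\left(f \right)} = -4 + \sqrt{f - 32} = -4 + \sqrt{-32 + f}$)
$\sqrt{V + k{\left(17 \right)}} = \sqrt{-189 - \left(4 - \sqrt{-32 + 17}\right)} = \sqrt{-189 - \left(4 - \sqrt{-15}\right)} = \sqrt{-189 - \left(4 - i \sqrt{15}\right)} = \sqrt{-193 + i \sqrt{15}}$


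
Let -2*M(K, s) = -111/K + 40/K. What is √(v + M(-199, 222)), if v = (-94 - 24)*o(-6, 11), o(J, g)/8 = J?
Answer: √897171998/398 ≈ 75.258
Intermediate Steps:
o(J, g) = 8*J
M(K, s) = 71/(2*K) (M(K, s) = -(-111/K + 40/K)/2 = -(-71)/(2*K) = 71/(2*K))
v = 5664 (v = (-94 - 24)*(8*(-6)) = -118*(-48) = 5664)
√(v + M(-199, 222)) = √(5664 + (71/2)/(-199)) = √(5664 + (71/2)*(-1/199)) = √(5664 - 71/398) = √(2254201/398) = √897171998/398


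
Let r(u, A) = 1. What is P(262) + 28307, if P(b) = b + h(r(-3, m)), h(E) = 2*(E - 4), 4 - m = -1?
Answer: 28563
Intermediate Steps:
m = 5 (m = 4 - 1*(-1) = 4 + 1 = 5)
h(E) = -8 + 2*E (h(E) = 2*(-4 + E) = -8 + 2*E)
P(b) = -6 + b (P(b) = b + (-8 + 2*1) = b + (-8 + 2) = b - 6 = -6 + b)
P(262) + 28307 = (-6 + 262) + 28307 = 256 + 28307 = 28563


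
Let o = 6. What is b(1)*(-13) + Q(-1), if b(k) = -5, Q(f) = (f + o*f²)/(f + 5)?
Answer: 265/4 ≈ 66.250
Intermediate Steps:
Q(f) = (f + 6*f²)/(5 + f) (Q(f) = (f + 6*f²)/(f + 5) = (f + 6*f²)/(5 + f))
b(1)*(-13) + Q(-1) = -5*(-13) - (1 + 6*(-1))/(5 - 1) = 65 - 1*(1 - 6)/4 = 65 - 1*¼*(-5) = 65 + 5/4 = 265/4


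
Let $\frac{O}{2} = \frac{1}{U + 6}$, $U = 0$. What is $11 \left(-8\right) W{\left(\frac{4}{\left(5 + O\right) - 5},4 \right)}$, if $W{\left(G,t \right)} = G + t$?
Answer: $-1408$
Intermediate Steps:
$O = \frac{1}{3}$ ($O = \frac{2}{0 + 6} = \frac{2}{6} = 2 \cdot \frac{1}{6} = \frac{1}{3} \approx 0.33333$)
$11 \left(-8\right) W{\left(\frac{4}{\left(5 + O\right) - 5},4 \right)} = 11 \left(-8\right) \left(\frac{4}{\left(5 + \frac{1}{3}\right) - 5} + 4\right) = - 88 \left(\frac{4}{\frac{16}{3} - 5} + 4\right) = - 88 \left(4 \frac{1}{\frac{1}{3}} + 4\right) = - 88 \left(4 \cdot 3 + 4\right) = - 88 \left(12 + 4\right) = \left(-88\right) 16 = -1408$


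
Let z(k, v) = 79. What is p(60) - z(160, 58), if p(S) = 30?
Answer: -49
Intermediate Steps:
p(60) - z(160, 58) = 30 - 1*79 = 30 - 79 = -49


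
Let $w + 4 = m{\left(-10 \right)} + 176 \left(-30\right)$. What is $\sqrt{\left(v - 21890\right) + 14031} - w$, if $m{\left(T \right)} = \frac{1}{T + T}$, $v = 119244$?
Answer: $\frac{105681}{20} + \sqrt{111385} \approx 5617.8$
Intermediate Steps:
$m{\left(T \right)} = \frac{1}{2 T}$
$w = - \frac{105681}{20}$ ($w = -4 + \left(\frac{1}{2 \left(-10\right)} + 176 \left(-30\right)\right) = -4 + \left(\frac{1}{2} \left(- \frac{1}{10}\right) - 5280\right) = -4 - \frac{105601}{20} = - \frac{105681}{20} \approx -5284.0$)
$\sqrt{\left(v - 21890\right) + 14031} - w = \sqrt{\left(119244 - 21890\right) + 14031} - - \frac{105681}{20} = \sqrt{\left(119244 - 21890\right) + 14031} + \frac{105681}{20} = \sqrt{97354 + 14031} + \frac{105681}{20} = \sqrt{111385} + \frac{105681}{20} = \frac{105681}{20} + \sqrt{111385}$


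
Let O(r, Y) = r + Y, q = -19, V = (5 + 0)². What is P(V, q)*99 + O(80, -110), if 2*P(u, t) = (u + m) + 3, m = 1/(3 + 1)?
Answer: 10947/8 ≈ 1368.4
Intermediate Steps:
V = 25 (V = 5² = 25)
m = ¼ (m = 1/4 = ¼ ≈ 0.25000)
P(u, t) = 13/8 + u/2 (P(u, t) = ((u + ¼) + 3)/2 = ((¼ + u) + 3)/2 = (13/4 + u)/2 = 13/8 + u/2)
O(r, Y) = Y + r
P(V, q)*99 + O(80, -110) = (13/8 + (½)*25)*99 + (-110 + 80) = (13/8 + 25/2)*99 - 30 = (113/8)*99 - 30 = 11187/8 - 30 = 10947/8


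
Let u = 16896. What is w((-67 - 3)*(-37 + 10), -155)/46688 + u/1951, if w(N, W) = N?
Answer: 396263919/45544144 ≈ 8.7007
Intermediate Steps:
w((-67 - 3)*(-37 + 10), -155)/46688 + u/1951 = ((-67 - 3)*(-37 + 10))/46688 + 16896/1951 = -70*(-27)*(1/46688) + 16896*(1/1951) = 1890*(1/46688) + 16896/1951 = 945/23344 + 16896/1951 = 396263919/45544144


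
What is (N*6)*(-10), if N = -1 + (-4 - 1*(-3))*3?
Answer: 240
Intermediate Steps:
N = -4 (N = -1 + (-4 + 3)*3 = -1 - 1*3 = -1 - 3 = -4)
(N*6)*(-10) = -4*6*(-10) = -24*(-10) = 240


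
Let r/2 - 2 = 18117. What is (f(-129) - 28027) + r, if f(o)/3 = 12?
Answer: 8247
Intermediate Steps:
r = 36238 (r = 4 + 2*18117 = 4 + 36234 = 36238)
f(o) = 36 (f(o) = 3*12 = 36)
(f(-129) - 28027) + r = (36 - 28027) + 36238 = -27991 + 36238 = 8247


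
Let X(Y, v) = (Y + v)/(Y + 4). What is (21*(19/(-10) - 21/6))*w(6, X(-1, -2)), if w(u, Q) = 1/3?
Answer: -189/5 ≈ -37.800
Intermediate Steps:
X(Y, v) = (Y + v)/(4 + Y)
w(u, Q) = 1/3
(21*(19/(-10) - 21/6))*w(6, X(-1, -2)) = (21*(19/(-10) - 21/6))*(1/3) = (21*(19*(-1/10) - 21*1/6))*(1/3) = (21*(-19/10 - 7/2))*(1/3) = (21*(-27/5))*(1/3) = -567/5*1/3 = -189/5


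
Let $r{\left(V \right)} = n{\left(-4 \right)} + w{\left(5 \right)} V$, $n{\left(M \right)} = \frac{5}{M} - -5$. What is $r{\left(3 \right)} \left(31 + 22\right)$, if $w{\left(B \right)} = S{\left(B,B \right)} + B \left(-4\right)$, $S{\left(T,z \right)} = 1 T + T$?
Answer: $- \frac{5565}{4} \approx -1391.3$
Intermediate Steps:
$n{\left(M \right)} = 5 + \frac{5}{M}$ ($n{\left(M \right)} = \frac{5}{M} + 5 = 5 + \frac{5}{M}$)
$S{\left(T,z \right)} = 2 T$ ($S{\left(T,z \right)} = T + T = 2 T$)
$w{\left(B \right)} = - 2 B$ ($w{\left(B \right)} = 2 B + B \left(-4\right) = 2 B - 4 B = - 2 B$)
$r{\left(V \right)} = \frac{15}{4} - 10 V$ ($r{\left(V \right)} = \left(5 + \frac{5}{-4}\right) + \left(-2\right) 5 V = \left(5 + 5 \left(- \frac{1}{4}\right)\right) - 10 V = \left(5 - \frac{5}{4}\right) - 10 V = \frac{15}{4} - 10 V$)
$r{\left(3 \right)} \left(31 + 22\right) = \left(\frac{15}{4} - 30\right) \left(31 + 22\right) = \left(\frac{15}{4} - 30\right) 53 = \left(- \frac{105}{4}\right) 53 = - \frac{5565}{4}$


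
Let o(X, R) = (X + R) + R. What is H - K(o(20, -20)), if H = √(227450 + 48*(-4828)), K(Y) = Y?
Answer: 20 + I*√4294 ≈ 20.0 + 65.529*I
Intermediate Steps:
o(X, R) = X + 2*R (o(X, R) = (R + X) + R = X + 2*R)
H = I*√4294 (H = √(227450 - 231744) = √(-4294) = I*√4294 ≈ 65.529*I)
H - K(o(20, -20)) = I*√4294 - (20 + 2*(-20)) = I*√4294 - (20 - 40) = I*√4294 - 1*(-20) = I*√4294 + 20 = 20 + I*√4294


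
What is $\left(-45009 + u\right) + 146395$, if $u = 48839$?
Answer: $150225$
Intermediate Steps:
$\left(-45009 + u\right) + 146395 = \left(-45009 + 48839\right) + 146395 = 3830 + 146395 = 150225$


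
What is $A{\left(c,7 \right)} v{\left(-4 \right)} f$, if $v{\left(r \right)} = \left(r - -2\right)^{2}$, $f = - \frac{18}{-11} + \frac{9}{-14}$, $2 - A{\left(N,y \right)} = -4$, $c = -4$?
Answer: $\frac{1836}{77} \approx 23.844$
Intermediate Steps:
$A{\left(N,y \right)} = 6$ ($A{\left(N,y \right)} = 2 - -4 = 2 + 4 = 6$)
$f = \frac{153}{154}$ ($f = \left(-18\right) \left(- \frac{1}{11}\right) + 9 \left(- \frac{1}{14}\right) = \frac{18}{11} - \frac{9}{14} = \frac{153}{154} \approx 0.99351$)
$v{\left(r \right)} = \left(2 + r\right)^{2}$ ($v{\left(r \right)} = \left(r + 2\right)^{2} = \left(2 + r\right)^{2}$)
$A{\left(c,7 \right)} v{\left(-4 \right)} f = 6 \left(2 - 4\right)^{2} \cdot \frac{153}{154} = 6 \left(-2\right)^{2} \cdot \frac{153}{154} = 6 \cdot 4 \cdot \frac{153}{154} = 24 \cdot \frac{153}{154} = \frac{1836}{77}$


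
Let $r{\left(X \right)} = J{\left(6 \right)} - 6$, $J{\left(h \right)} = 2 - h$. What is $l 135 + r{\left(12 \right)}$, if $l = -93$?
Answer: $-12565$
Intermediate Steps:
$r{\left(X \right)} = -10$ ($r{\left(X \right)} = \left(2 - 6\right) - 6 = -4 - 6 = -10$)
$l 135 + r{\left(12 \right)} = \left(-93\right) 135 - 10 = -12555 - 10 = -12565$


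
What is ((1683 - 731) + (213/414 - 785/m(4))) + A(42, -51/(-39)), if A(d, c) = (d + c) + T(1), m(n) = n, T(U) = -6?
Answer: 2847337/3588 ≈ 793.57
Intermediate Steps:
A(d, c) = -6 + c + d (A(d, c) = (d + c) - 6 = (c + d) - 6 = -6 + c + d)
((1683 - 731) + (213/414 - 785/m(4))) + A(42, -51/(-39)) = ((1683 - 731) + (213/414 - 785/4)) + (-6 - 51/(-39) + 42) = (952 + (213*(1/414) - 785*1/4)) + (-6 - 51*(-1/39) + 42) = (952 + (71/138 - 785/4)) + (-6 + 17/13 + 42) = (952 - 54023/276) + 485/13 = 208729/276 + 485/13 = 2847337/3588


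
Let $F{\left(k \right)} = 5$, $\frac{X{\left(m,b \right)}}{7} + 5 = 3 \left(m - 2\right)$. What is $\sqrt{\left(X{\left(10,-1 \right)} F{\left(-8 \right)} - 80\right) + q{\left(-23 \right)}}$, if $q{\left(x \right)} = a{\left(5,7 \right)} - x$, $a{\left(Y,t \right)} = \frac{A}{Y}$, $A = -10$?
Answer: $\sqrt{606} \approx 24.617$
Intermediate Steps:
$X{\left(m,b \right)} = -77 + 21 m$ ($X{\left(m,b \right)} = -35 + 7 \cdot 3 \left(m - 2\right) = -35 + 7 \cdot 3 \left(-2 + m\right) = -35 + 7 \left(-6 + 3 m\right) = -35 + \left(-42 + 21 m\right) = -77 + 21 m$)
$a{\left(Y,t \right)} = - \frac{10}{Y}$
$q{\left(x \right)} = -2 - x$ ($q{\left(x \right)} = - \frac{10}{5} - x = \left(-10\right) \frac{1}{5} - x = -2 - x$)
$\sqrt{\left(X{\left(10,-1 \right)} F{\left(-8 \right)} - 80\right) + q{\left(-23 \right)}} = \sqrt{\left(\left(-77 + 21 \cdot 10\right) 5 - 80\right) - -21} = \sqrt{\left(\left(-77 + 210\right) 5 - 80\right) + \left(-2 + 23\right)} = \sqrt{\left(133 \cdot 5 - 80\right) + 21} = \sqrt{\left(665 - 80\right) + 21} = \sqrt{585 + 21} = \sqrt{606}$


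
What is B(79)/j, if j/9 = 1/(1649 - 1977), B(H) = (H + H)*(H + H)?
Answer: -8188192/9 ≈ -9.0980e+5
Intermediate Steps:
B(H) = 4*H² (B(H) = (2*H)*(2*H) = 4*H²)
j = -9/328 (j = 9/(1649 - 1977) = 9/(-328) = 9*(-1/328) = -9/328 ≈ -0.027439)
B(79)/j = (4*79²)/(-9/328) = (4*6241)*(-328/9) = 24964*(-328/9) = -8188192/9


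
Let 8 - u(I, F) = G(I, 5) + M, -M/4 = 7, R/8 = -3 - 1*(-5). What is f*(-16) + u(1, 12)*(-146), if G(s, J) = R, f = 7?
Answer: -3032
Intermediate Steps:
R = 16 (R = 8*(-3 - 1*(-5)) = 8*(-3 + 5) = 8*2 = 16)
G(s, J) = 16
M = -28 (M = -4*7 = -28)
u(I, F) = 20 (u(I, F) = 8 - (16 - 28) = 8 - 1*(-12) = 8 + 12 = 20)
f*(-16) + u(1, 12)*(-146) = 7*(-16) + 20*(-146) = -112 - 2920 = -3032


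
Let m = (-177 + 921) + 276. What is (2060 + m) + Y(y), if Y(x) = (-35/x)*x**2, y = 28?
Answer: 2100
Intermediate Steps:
m = 1020 (m = 744 + 276 = 1020)
Y(x) = -35*x
(2060 + m) + Y(y) = (2060 + 1020) - 35*28 = 3080 - 980 = 2100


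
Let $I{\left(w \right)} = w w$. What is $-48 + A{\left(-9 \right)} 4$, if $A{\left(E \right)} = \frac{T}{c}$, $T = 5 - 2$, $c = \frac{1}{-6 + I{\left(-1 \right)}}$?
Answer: $-108$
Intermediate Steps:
$I{\left(w \right)} = w^{2}$
$c = - \frac{1}{5}$ ($c = \frac{1}{-6 + \left(-1\right)^{2}} = \frac{1}{-6 + 1} = \frac{1}{-5} = - \frac{1}{5} \approx -0.2$)
$T = 3$
$A{\left(E \right)} = -15$ ($A{\left(E \right)} = \frac{3}{- \frac{1}{5}} = 3 \left(-5\right) = -15$)
$-48 + A{\left(-9 \right)} 4 = -48 - 60 = -108$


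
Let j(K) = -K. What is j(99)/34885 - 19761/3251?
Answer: -689684334/113411135 ≈ -6.0813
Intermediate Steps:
j(99)/34885 - 19761/3251 = -1*99/34885 - 19761/3251 = -99*1/34885 - 19761*1/3251 = -99/34885 - 19761/3251 = -689684334/113411135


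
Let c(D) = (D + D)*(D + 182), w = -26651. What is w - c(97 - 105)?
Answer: -23867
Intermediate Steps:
c(D) = 2*D*(182 + D) (c(D) = (2*D)*(182 + D) = 2*D*(182 + D))
w - c(97 - 105) = -26651 - 2*(97 - 105)*(182 + (97 - 105)) = -26651 - 2*(-8)*(182 - 8) = -26651 - 2*(-8)*174 = -26651 - 1*(-2784) = -26651 + 2784 = -23867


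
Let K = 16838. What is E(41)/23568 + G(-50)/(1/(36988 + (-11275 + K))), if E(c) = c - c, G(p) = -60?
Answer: -2553060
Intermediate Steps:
E(c) = 0
E(41)/23568 + G(-50)/(1/(36988 + (-11275 + K))) = 0/23568 - 60/(1/(36988 + (-11275 + 16838))) = 0*(1/23568) - 60/(1/(36988 + 5563)) = 0 - 60/(1/42551) = 0 - 60/1/42551 = 0 - 60*42551 = 0 - 2553060 = -2553060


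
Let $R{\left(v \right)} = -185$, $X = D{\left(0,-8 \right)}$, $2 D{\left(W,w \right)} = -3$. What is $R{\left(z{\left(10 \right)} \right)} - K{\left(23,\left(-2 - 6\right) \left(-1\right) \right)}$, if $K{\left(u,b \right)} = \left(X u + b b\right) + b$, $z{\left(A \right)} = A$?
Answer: $- \frac{445}{2} \approx -222.5$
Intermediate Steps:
$D{\left(W,w \right)} = - \frac{3}{2}$ ($D{\left(W,w \right)} = \frac{1}{2} \left(-3\right) = - \frac{3}{2}$)
$X = - \frac{3}{2} \approx -1.5$
$K{\left(u,b \right)} = b + b^{2} - \frac{3 u}{2}$ ($K{\left(u,b \right)} = \left(- \frac{3 u}{2} + b b\right) + b = \left(- \frac{3 u}{2} + b^{2}\right) + b = \left(b^{2} - \frac{3 u}{2}\right) + b = b + b^{2} - \frac{3 u}{2}$)
$R{\left(z{\left(10 \right)} \right)} - K{\left(23,\left(-2 - 6\right) \left(-1\right) \right)} = -185 - \left(\left(-2 - 6\right) \left(-1\right) + \left(\left(-2 - 6\right) \left(-1\right)\right)^{2} - \frac{69}{2}\right) = -185 - \left(\left(-8\right) \left(-1\right) + \left(\left(-8\right) \left(-1\right)\right)^{2} - \frac{69}{2}\right) = -185 - \left(8 + 8^{2} - \frac{69}{2}\right) = -185 - \left(8 + 64 - \frac{69}{2}\right) = -185 - \frac{75}{2} = - \frac{445}{2}$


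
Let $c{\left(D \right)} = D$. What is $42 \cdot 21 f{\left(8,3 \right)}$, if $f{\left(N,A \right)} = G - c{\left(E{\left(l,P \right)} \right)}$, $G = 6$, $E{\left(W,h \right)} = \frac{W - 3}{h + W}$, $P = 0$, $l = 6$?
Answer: $4851$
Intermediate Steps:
$E{\left(W,h \right)} = \frac{-3 + W}{W + h}$
$f{\left(N,A \right)} = \frac{11}{2}$ ($f{\left(N,A \right)} = 6 - \frac{-3 + 6}{6 + 0} = 6 - \frac{1}{6} \cdot 3 = 6 - \frac{1}{2} = \frac{11}{2}$)
$42 \cdot 21 f{\left(8,3 \right)} = 42 \cdot 21 \cdot \frac{11}{2} = 882 \cdot \frac{11}{2} = 4851$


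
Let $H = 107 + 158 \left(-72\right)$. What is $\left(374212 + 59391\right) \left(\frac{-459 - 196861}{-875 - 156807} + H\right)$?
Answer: $- \frac{385195807800107}{78841} \approx -4.8857 \cdot 10^{9}$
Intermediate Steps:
$H = -11269$ ($H = 107 - 11376 = -11269$)
$\left(374212 + 59391\right) \left(\frac{-459 - 196861}{-875 - 156807} + H\right) = \left(374212 + 59391\right) \left(\frac{-459 - 196861}{-875 - 156807} - 11269\right) = 433603 \left(- \frac{197320}{-157682} - 11269\right) = 433603 \left(\left(-197320\right) \left(- \frac{1}{157682}\right) - 11269\right) = 433603 \left(\frac{98660}{78841} - 11269\right) = 433603 \left(- \frac{888360569}{78841}\right) = - \frac{385195807800107}{78841}$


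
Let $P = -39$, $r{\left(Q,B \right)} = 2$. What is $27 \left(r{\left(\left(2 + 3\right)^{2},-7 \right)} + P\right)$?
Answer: $-999$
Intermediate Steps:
$27 \left(r{\left(\left(2 + 3\right)^{2},-7 \right)} + P\right) = 27 \left(2 - 39\right) = 27 \left(-37\right) = -999$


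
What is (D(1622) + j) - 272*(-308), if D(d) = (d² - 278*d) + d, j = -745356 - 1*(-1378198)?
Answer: 2898208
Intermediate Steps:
j = 632842 (j = -745356 + 1378198 = 632842)
D(d) = d² - 277*d
(D(1622) + j) - 272*(-308) = (1622*(-277 + 1622) + 632842) - 272*(-308) = (1622*1345 + 632842) + 83776 = (2181590 + 632842) + 83776 = 2814432 + 83776 = 2898208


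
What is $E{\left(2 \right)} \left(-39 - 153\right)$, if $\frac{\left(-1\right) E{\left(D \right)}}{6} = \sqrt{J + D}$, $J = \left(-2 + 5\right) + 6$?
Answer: $1152 \sqrt{11} \approx 3820.8$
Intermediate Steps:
$J = 9$ ($J = 3 + 6 = 9$)
$E{\left(D \right)} = - 6 \sqrt{9 + D}$
$E{\left(2 \right)} \left(-39 - 153\right) = - 6 \sqrt{9 + 2} \left(-39 - 153\right) = - 6 \sqrt{11} \left(-192\right) = 1152 \sqrt{11}$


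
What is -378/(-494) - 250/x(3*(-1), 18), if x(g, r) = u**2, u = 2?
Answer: -30497/494 ≈ -61.735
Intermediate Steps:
x(g, r) = 4 (x(g, r) = 2**2 = 4)
-378/(-494) - 250/x(3*(-1), 18) = -378/(-494) - 250/4 = -378*(-1/494) - 250*1/4 = 189/247 - 125/2 = -30497/494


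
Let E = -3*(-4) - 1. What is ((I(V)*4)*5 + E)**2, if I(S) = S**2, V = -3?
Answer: 36481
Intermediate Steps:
E = 11 (E = 12 - 1 = 11)
((I(V)*4)*5 + E)**2 = (((-3)**2*4)*5 + 11)**2 = ((9*4)*5 + 11)**2 = (36*5 + 11)**2 = (180 + 11)**2 = 191**2 = 36481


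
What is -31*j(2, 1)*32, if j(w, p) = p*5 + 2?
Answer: -6944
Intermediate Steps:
j(w, p) = 2 + 5*p (j(w, p) = 5*p + 2 = 2 + 5*p)
-31*j(2, 1)*32 = -31*(2 + 5*1)*32 = -31*(2 + 5)*32 = -31*7*32 = -217*32 = -6944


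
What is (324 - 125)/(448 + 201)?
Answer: 199/649 ≈ 0.30663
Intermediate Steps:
(324 - 125)/(448 + 201) = 199/649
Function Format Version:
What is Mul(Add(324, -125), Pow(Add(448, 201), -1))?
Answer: Rational(199, 649) ≈ 0.30663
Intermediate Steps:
Mul(Add(324, -125), Pow(Add(448, 201), -1)) = Mul(199, Pow(649, -1)) = Mul(199, Rational(1, 649)) = Rational(199, 649)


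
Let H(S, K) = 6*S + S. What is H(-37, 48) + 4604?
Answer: 4345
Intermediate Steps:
H(S, K) = 7*S
H(-37, 48) + 4604 = 7*(-37) + 4604 = -259 + 4604 = 4345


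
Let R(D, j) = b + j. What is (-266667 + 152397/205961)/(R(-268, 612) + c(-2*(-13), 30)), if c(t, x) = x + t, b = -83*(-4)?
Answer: -784612137/2942300 ≈ -266.67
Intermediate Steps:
b = 332
R(D, j) = 332 + j
c(t, x) = t + x
(-266667 + 152397/205961)/(R(-268, 612) + c(-2*(-13), 30)) = (-266667 + 152397/205961)/((332 + 612) + (-2*(-13) + 30)) = (-266667 + 152397*(1/205961))/(944 + (26 + 30)) = (-266667 + 21771/29423)/(944 + 56) = -7846121370/29423/1000 = -7846121370/29423*1/1000 = -784612137/2942300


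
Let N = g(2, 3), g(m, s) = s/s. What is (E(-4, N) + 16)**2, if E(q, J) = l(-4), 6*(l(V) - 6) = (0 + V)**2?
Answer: 5476/9 ≈ 608.44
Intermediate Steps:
l(V) = 6 + V**2/6 (l(V) = 6 + (0 + V)**2/6 = 6 + V**2/6)
g(m, s) = 1
N = 1
E(q, J) = 26/3 (E(q, J) = 6 + (1/6)*(-4)**2 = 6 + (1/6)*16 = 6 + 8/3 = 26/3)
(E(-4, N) + 16)**2 = (26/3 + 16)**2 = (74/3)**2 = 5476/9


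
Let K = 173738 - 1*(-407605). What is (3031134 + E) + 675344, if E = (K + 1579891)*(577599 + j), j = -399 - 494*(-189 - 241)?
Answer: 1706557297558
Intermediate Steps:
K = 581343 (K = 173738 + 407605 = 581343)
j = 212021 (j = -399 - 494*(-430) = -399 + 212420 = 212021)
E = 1706553591080 (E = (581343 + 1579891)*(577599 + 212021) = 2161234*789620 = 1706553591080)
(3031134 + E) + 675344 = (3031134 + 1706553591080) + 675344 = 1706556622214 + 675344 = 1706557297558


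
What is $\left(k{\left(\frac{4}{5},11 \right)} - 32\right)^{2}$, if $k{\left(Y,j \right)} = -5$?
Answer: $1369$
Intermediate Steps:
$\left(k{\left(\frac{4}{5},11 \right)} - 32\right)^{2} = \left(-5 - 32\right)^{2} = \left(-37\right)^{2} = 1369$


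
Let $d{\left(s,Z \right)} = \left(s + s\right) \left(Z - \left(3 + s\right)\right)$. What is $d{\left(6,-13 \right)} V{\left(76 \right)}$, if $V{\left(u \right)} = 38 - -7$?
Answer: $-11880$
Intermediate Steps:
$V{\left(u \right)} = 45$ ($V{\left(u \right)} = 38 + 7 = 45$)
$d{\left(s,Z \right)} = 2 s \left(-3 + Z - s\right)$
$d{\left(6,-13 \right)} V{\left(76 \right)} = 2 \cdot 6 \left(-3 - 13 - 6\right) 45 = 2 \cdot 6 \left(-22\right) 45 = \left(-264\right) 45 = -11880$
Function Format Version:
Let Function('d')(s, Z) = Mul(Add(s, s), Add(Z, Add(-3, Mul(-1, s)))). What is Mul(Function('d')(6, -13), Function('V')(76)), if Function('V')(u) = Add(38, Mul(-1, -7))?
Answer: -11880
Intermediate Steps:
Function('V')(u) = 45 (Function('V')(u) = Add(38, 7) = 45)
Function('d')(s, Z) = Mul(2, s, Add(-3, Z, Mul(-1, s))) (Function('d')(s, Z) = Mul(Mul(2, s), Add(-3, Z, Mul(-1, s))) = Mul(2, s, Add(-3, Z, Mul(-1, s))))
Mul(Function('d')(6, -13), Function('V')(76)) = Mul(Mul(2, 6, Add(-3, -13, Mul(-1, 6))), 45) = Mul(Mul(2, 6, Add(-3, -13, -6)), 45) = Mul(Mul(2, 6, -22), 45) = Mul(-264, 45) = -11880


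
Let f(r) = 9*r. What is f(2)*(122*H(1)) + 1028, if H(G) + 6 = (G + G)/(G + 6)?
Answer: -80644/7 ≈ -11521.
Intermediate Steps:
H(G) = -6 + 2*G/(6 + G) (H(G) = -6 + (G + G)/(G + 6) = -6 + (2*G)/(6 + G) = -6 + 2*G/(6 + G))
f(2)*(122*H(1)) + 1028 = (9*2)*(122*(4*(-9 - 1*1)/(6 + 1))) + 1028 = 18*(122*(4*(-9 - 1)/7)) + 1028 = 18*(122*(4*(1/7)*(-10))) + 1028 = 18*(122*(-40/7)) + 1028 = 18*(-4880/7) + 1028 = -87840/7 + 1028 = -80644/7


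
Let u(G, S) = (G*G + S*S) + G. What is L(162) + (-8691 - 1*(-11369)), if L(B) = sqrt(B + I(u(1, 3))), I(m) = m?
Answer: 2678 + sqrt(173) ≈ 2691.2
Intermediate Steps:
u(G, S) = G + G**2 + S**2 (u(G, S) = (G**2 + S**2) + G = G + G**2 + S**2)
L(B) = sqrt(11 + B) (L(B) = sqrt(B + (1 + 1**2 + 3**2)) = sqrt(B + (1 + 1 + 9)) = sqrt(B + 11) = sqrt(11 + B))
L(162) + (-8691 - 1*(-11369)) = sqrt(11 + 162) + (-8691 - 1*(-11369)) = sqrt(173) + (-8691 + 11369) = sqrt(173) + 2678 = 2678 + sqrt(173)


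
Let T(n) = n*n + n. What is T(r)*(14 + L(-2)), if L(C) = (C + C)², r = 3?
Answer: 360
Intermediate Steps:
T(n) = n + n² (T(n) = n² + n = n + n²)
L(C) = 4*C² (L(C) = (2*C)² = 4*C²)
T(r)*(14 + L(-2)) = (3*(1 + 3))*(14 + 4*(-2)²) = (3*4)*(14 + 4*4) = 12*(14 + 16) = 12*30 = 360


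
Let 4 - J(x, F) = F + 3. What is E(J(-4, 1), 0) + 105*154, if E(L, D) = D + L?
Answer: 16170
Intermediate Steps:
J(x, F) = 1 - F (J(x, F) = 4 - (F + 3) = 4 - (3 + F) = 4 + (-3 - F) = 1 - F)
E(J(-4, 1), 0) + 105*154 = (0 + (1 - 1*1)) + 105*154 = (0 + (1 - 1)) + 16170 = (0 + 0) + 16170 = 0 + 16170 = 16170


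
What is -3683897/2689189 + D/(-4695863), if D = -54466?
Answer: -17152606250037/12628063125107 ≈ -1.3583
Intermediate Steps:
-3683897/2689189 + D/(-4695863) = -3683897/2689189 - 54466/(-4695863) = -3683897*1/2689189 - 54466*(-1/4695863) = -3683897/2689189 + 54466/4695863 = -17152606250037/12628063125107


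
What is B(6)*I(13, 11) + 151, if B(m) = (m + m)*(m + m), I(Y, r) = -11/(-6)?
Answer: 415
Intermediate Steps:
I(Y, r) = 11/6 (I(Y, r) = -11*(-⅙) = 11/6)
B(m) = 4*m² (B(m) = (2*m)*(2*m) = 4*m²)
B(6)*I(13, 11) + 151 = (4*6²)*(11/6) + 151 = (4*36)*(11/6) + 151 = 144*(11/6) + 151 = 264 + 151 = 415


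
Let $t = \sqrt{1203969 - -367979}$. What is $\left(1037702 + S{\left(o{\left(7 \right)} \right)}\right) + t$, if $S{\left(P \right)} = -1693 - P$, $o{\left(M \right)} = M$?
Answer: $1036002 + 2 \sqrt{392987} \approx 1.0373 \cdot 10^{6}$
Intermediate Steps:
$t = 2 \sqrt{392987}$ ($t = \sqrt{1203969 + \left(-347832 + 715811\right)} = \sqrt{1203969 + 367979} = \sqrt{1571948} = 2 \sqrt{392987} \approx 1253.8$)
$\left(1037702 + S{\left(o{\left(7 \right)} \right)}\right) + t = \left(1037702 - 1700\right) + 2 \sqrt{392987} = 1036002 + 2 \sqrt{392987}$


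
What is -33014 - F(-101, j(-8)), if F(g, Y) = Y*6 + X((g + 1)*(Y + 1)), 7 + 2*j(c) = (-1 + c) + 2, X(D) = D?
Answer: -33572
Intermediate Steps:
j(c) = -3 + c/2 (j(c) = -7/2 + ((-1 + c) + 2)/2 = -7/2 + (1 + c)/2 = -7/2 + (½ + c/2) = -3 + c/2)
F(g, Y) = 6*Y + (1 + Y)*(1 + g) (F(g, Y) = Y*6 + (g + 1)*(Y + 1) = 6*Y + (1 + g)*(1 + Y) = 6*Y + (1 + Y)*(1 + g))
-33014 - F(-101, j(-8)) = -33014 - (1 - 101 + 7*(-3 + (½)*(-8)) + (-3 + (½)*(-8))*(-101)) = -33014 - (1 - 101 + 7*(-3 - 4) + (-3 - 4)*(-101)) = -33014 - (1 - 101 + 7*(-7) - 7*(-101)) = -33014 - (1 - 101 - 49 + 707) = -33014 - 1*558 = -33014 - 558 = -33572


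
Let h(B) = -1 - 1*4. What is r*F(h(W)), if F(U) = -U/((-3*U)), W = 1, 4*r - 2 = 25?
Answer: 9/4 ≈ 2.2500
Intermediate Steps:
r = 27/4 (r = 1/2 + (1/4)*25 = 1/2 + 25/4 = 27/4 ≈ 6.7500)
h(B) = -5 (h(B) = -1 - 4 = -5)
F(U) = 1/3 (F(U) = -U*(-1/(3*U)) = -1*(-1/3) = 1/3)
r*F(h(W)) = (27/4)*(1/3) = 9/4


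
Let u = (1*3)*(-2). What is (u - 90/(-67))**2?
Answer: 97344/4489 ≈ 21.685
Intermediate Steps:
u = -6 (u = 3*(-2) = -6)
(u - 90/(-67))**2 = (-6 - 90/(-67))**2 = (-6 - 90*(-1/67))**2 = (-6 + 90/67)**2 = (-312/67)**2 = 97344/4489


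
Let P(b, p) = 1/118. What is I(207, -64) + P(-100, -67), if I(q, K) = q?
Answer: 24427/118 ≈ 207.01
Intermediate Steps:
P(b, p) = 1/118
I(207, -64) + P(-100, -67) = 207 + 1/118 = 24427/118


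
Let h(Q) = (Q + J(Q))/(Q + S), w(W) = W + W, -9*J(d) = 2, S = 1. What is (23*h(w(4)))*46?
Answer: 74060/81 ≈ 914.32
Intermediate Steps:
J(d) = -2/9 (J(d) = -⅑*2 = -2/9)
w(W) = 2*W
h(Q) = (-2/9 + Q)/(1 + Q) (h(Q) = (Q - 2/9)/(Q + 1) = (-2/9 + Q)/(1 + Q))
(23*h(w(4)))*46 = (23*((-2/9 + 2*4)/(1 + 2*4)))*46 = (23*((-2/9 + 8)/(1 + 8)))*46 = (23*((70/9)/9))*46 = (23*((⅑)*(70/9)))*46 = (23*(70/81))*46 = (1610/81)*46 = 74060/81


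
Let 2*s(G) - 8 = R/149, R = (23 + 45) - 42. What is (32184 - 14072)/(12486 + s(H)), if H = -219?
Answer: 2698688/1861023 ≈ 1.4501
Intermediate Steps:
R = 26 (R = 68 - 42 = 26)
s(G) = 609/149 (s(G) = 4 + (26/149)/2 = 4 + (26*(1/149))/2 = 4 + (½)*(26/149) = 4 + 13/149 = 609/149)
(32184 - 14072)/(12486 + s(H)) = (32184 - 14072)/(12486 + 609/149) = 18112/(1861023/149) = 18112*(149/1861023) = 2698688/1861023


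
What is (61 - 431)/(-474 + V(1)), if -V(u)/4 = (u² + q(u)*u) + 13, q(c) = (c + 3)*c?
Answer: 185/273 ≈ 0.67766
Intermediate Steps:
q(c) = c*(3 + c) (q(c) = (3 + c)*c = c*(3 + c))
V(u) = -52 - 4*u² - 4*u²*(3 + u) (V(u) = -4*((u² + (u*(3 + u))*u) + 13) = -4*((u² + u²*(3 + u)) + 13) = -4*(13 + u² + u²*(3 + u)) = -52 - 4*u² - 4*u²*(3 + u))
(61 - 431)/(-474 + V(1)) = (61 - 431)/(-474 + (-52 - 16*1² - 4*1³)) = -370/(-474 + (-52 - 16*1 - 4*1)) = -370/(-474 + (-52 - 16 - 4)) = -370/(-474 - 72) = -370/(-546) = -370*(-1/546) = 185/273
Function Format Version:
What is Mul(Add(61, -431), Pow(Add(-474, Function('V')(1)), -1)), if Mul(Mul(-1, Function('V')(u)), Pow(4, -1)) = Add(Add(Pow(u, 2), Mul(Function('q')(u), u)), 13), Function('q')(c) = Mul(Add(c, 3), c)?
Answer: Rational(185, 273) ≈ 0.67766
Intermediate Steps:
Function('q')(c) = Mul(c, Add(3, c)) (Function('q')(c) = Mul(Add(3, c), c) = Mul(c, Add(3, c)))
Function('V')(u) = Add(-52, Mul(-4, Pow(u, 2)), Mul(-4, Pow(u, 2), Add(3, u))) (Function('V')(u) = Mul(-4, Add(Add(Pow(u, 2), Mul(Mul(u, Add(3, u)), u)), 13)) = Mul(-4, Add(Add(Pow(u, 2), Mul(Pow(u, 2), Add(3, u))), 13)) = Mul(-4, Add(13, Pow(u, 2), Mul(Pow(u, 2), Add(3, u)))) = Add(-52, Mul(-4, Pow(u, 2)), Mul(-4, Pow(u, 2), Add(3, u))))
Mul(Add(61, -431), Pow(Add(-474, Function('V')(1)), -1)) = Mul(Add(61, -431), Pow(Add(-474, Add(-52, Mul(-16, Pow(1, 2)), Mul(-4, Pow(1, 3)))), -1)) = Mul(-370, Pow(Add(-474, Add(-52, Mul(-16, 1), Mul(-4, 1))), -1)) = Mul(-370, Pow(Add(-474, Add(-52, -16, -4)), -1)) = Mul(-370, Pow(Add(-474, -72), -1)) = Mul(-370, Pow(-546, -1)) = Mul(-370, Rational(-1, 546)) = Rational(185, 273)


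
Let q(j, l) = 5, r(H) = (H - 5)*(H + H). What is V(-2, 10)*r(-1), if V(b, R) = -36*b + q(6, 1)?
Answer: 924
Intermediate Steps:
r(H) = 2*H*(-5 + H) (r(H) = (-5 + H)*(2*H) = 2*H*(-5 + H))
V(b, R) = 5 - 36*b (V(b, R) = -36*b + 5 = 5 - 36*b)
V(-2, 10)*r(-1) = (5 - 36*(-2))*(2*(-1)*(-5 - 1)) = (5 + 72)*(2*(-1)*(-6)) = 77*12 = 924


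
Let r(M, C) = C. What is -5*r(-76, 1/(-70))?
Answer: 1/14 ≈ 0.071429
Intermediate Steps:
-5*r(-76, 1/(-70)) = -5/(-70) = -5*(-1/70) = 1/14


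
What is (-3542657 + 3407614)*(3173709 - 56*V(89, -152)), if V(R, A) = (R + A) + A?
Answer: -430213102207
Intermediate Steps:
V(R, A) = R + 2*A (V(R, A) = (A + R) + A = R + 2*A)
(-3542657 + 3407614)*(3173709 - 56*V(89, -152)) = (-3542657 + 3407614)*(3173709 - 56*(89 + 2*(-152))) = -135043*(3173709 - 56*(89 - 304)) = -135043*(3173709 - 56*(-215)) = -135043*(3173709 + 12040) = -135043*3185749 = -430213102207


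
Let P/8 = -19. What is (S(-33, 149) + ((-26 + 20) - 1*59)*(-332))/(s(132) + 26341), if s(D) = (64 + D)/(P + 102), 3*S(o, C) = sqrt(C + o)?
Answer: 539500/658427 + 50*sqrt(29)/1975281 ≈ 0.81951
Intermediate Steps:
P = -152 (P = 8*(-19) = -152)
S(o, C) = sqrt(C + o)/3
s(D) = -32/25 - D/50 (s(D) = (64 + D)/(-152 + 102) = (64 + D)/(-50) = (64 + D)*(-1/50) = -32/25 - D/50)
(S(-33, 149) + ((-26 + 20) - 1*59)*(-332))/(s(132) + 26341) = (sqrt(149 - 33)/3 + ((-26 + 20) - 1*59)*(-332))/((-32/25 - 1/50*132) + 26341) = (sqrt(116)/3 + (-6 - 59)*(-332))/((-32/25 - 66/25) + 26341) = ((2*sqrt(29))/3 - 65*(-332))/(-98/25 + 26341) = (2*sqrt(29)/3 + 21580)/(658427/25) = (21580 + 2*sqrt(29)/3)*(25/658427) = 539500/658427 + 50*sqrt(29)/1975281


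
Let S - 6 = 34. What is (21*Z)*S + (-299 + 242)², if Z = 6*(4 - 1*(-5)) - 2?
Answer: 46929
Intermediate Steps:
S = 40 (S = 6 + 34 = 40)
Z = 52 (Z = 6*(4 + 5) - 2 = 6*9 - 2 = 54 - 2 = 52)
(21*Z)*S + (-299 + 242)² = (21*52)*40 + (-299 + 242)² = 1092*40 + (-57)² = 43680 + 3249 = 46929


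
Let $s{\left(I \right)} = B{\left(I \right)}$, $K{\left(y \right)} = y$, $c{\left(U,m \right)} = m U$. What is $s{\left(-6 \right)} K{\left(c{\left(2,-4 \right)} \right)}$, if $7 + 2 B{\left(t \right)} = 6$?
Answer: $4$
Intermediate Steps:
$c{\left(U,m \right)} = U m$
$B{\left(t \right)} = - \frac{1}{2}$ ($B{\left(t \right)} = - \frac{7}{2} + \frac{1}{2} \cdot 6 = - \frac{7}{2} + 3 = - \frac{1}{2}$)
$s{\left(I \right)} = - \frac{1}{2}$
$s{\left(-6 \right)} K{\left(c{\left(2,-4 \right)} \right)} = - \frac{2 \left(-4\right)}{2} = \left(- \frac{1}{2}\right) \left(-8\right) = 4$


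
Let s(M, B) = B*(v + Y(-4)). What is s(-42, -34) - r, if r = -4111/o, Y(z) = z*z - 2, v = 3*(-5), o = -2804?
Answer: 91225/2804 ≈ 32.534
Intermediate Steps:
v = -15
Y(z) = -2 + z² (Y(z) = z² - 2 = -2 + z²)
s(M, B) = -B (s(M, B) = B*(-15 + (-2 + (-4)²)) = B*(-15 + (-2 + 16)) = B*(-15 + 14) = B*(-1) = -B)
r = 4111/2804 (r = -4111/(-2804) = -4111*(-1/2804) = 4111/2804 ≈ 1.4661)
s(-42, -34) - r = -1*(-34) - 1*4111/2804 = 34 - 4111/2804 = 91225/2804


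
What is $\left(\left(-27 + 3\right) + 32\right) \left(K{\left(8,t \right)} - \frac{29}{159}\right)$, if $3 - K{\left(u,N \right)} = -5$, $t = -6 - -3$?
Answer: $\frac{9944}{159} \approx 62.541$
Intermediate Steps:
$t = -3$ ($t = -6 + 3 = -3$)
$K{\left(u,N \right)} = 8$ ($K{\left(u,N \right)} = 3 - -5 = 3 + 5 = 8$)
$\left(\left(-27 + 3\right) + 32\right) \left(K{\left(8,t \right)} - \frac{29}{159}\right) = \left(\left(-27 + 3\right) + 32\right) \left(8 - \frac{29}{159}\right) = \left(-24 + 32\right) \left(8 - \frac{29}{159}\right) = 8 \left(8 - \frac{29}{159}\right) = 8 \cdot \frac{1243}{159} = \frac{9944}{159}$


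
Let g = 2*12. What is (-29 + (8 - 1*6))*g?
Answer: -648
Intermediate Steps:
g = 24
(-29 + (8 - 1*6))*g = (-29 + (8 - 1*6))*24 = (-29 + (8 - 6))*24 = (-29 + 2)*24 = -27*24 = -648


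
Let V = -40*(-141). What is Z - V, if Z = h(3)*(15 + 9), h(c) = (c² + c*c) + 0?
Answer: -5208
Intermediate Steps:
h(c) = 2*c² (h(c) = (c² + c²) + 0 = 2*c² + 0 = 2*c²)
Z = 432 (Z = (2*3²)*(15 + 9) = (2*9)*24 = 18*24 = 432)
V = 5640
Z - V = 432 - 1*5640 = 432 - 5640 = -5208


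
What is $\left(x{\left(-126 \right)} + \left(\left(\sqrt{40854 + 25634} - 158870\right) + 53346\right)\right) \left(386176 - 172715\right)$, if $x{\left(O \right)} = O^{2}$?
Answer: $-19136351728 + 426922 \sqrt{16622} \approx -1.9081 \cdot 10^{10}$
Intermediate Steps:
$\left(x{\left(-126 \right)} + \left(\left(\sqrt{40854 + 25634} - 158870\right) + 53346\right)\right) \left(386176 - 172715\right) = \left(\left(-126\right)^{2} + \left(\left(\sqrt{40854 + 25634} - 158870\right) + 53346\right)\right) \left(386176 - 172715\right) = \left(15876 + \left(\left(\sqrt{66488} - 158870\right) + 53346\right)\right) 213461 = \left(15876 + \left(\left(2 \sqrt{16622} - 158870\right) + 53346\right)\right) 213461 = \left(15876 + \left(\left(-158870 + 2 \sqrt{16622}\right) + 53346\right)\right) 213461 = \left(15876 - \left(105524 - 2 \sqrt{16622}\right)\right) 213461 = \left(-89648 + 2 \sqrt{16622}\right) 213461 = -19136351728 + 426922 \sqrt{16622}$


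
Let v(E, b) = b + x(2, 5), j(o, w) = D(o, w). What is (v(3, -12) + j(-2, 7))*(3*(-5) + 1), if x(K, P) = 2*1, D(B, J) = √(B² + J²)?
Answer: 140 - 14*√53 ≈ 38.078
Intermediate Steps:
j(o, w) = √(o² + w²)
x(K, P) = 2
v(E, b) = 2 + b (v(E, b) = b + 2 = 2 + b)
(v(3, -12) + j(-2, 7))*(3*(-5) + 1) = ((2 - 12) + √((-2)² + 7²))*(3*(-5) + 1) = (-10 + √(4 + 49))*(-15 + 1) = (-10 + √53)*(-14) = 140 - 14*√53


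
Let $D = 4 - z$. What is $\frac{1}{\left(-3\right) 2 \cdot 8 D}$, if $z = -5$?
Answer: $- \frac{1}{432} \approx -0.0023148$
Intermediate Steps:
$D = 9$ ($D = 4 - -5 = 4 + 5 = 9$)
$\frac{1}{\left(-3\right) 2 \cdot 8 D} = \frac{1}{\left(-3\right) 2 \cdot 8 \cdot 9} = \frac{1}{\left(-6\right) 8 \cdot 9} = \frac{1}{\left(-48\right) 9} = \frac{1}{-432} = - \frac{1}{432}$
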